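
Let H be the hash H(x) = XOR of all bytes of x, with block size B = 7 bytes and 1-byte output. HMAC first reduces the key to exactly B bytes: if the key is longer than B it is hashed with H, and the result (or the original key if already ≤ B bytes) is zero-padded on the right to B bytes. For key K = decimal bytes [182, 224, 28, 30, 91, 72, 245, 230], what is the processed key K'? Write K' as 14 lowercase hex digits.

54000000000000

|K| = 8 > B = 7, so first hash the key.
H(K): XOR b6⊕e0⊕1c⊕1e⊕5b⊕48⊕f5⊕e6 = 54.
Zero-pad H(K) = 54 to 7 bytes: K' = 54 00 00 00 00 00 00.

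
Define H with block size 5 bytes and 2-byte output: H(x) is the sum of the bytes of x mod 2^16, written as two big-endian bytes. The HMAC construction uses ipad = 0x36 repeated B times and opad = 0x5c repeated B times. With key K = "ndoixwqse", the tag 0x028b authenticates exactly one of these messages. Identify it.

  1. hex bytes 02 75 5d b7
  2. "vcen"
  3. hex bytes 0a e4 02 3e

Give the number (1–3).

2

Key "ndoixwqse" = 6e 64 6f 69 78 77 71 73 65 is 9 bytes > B = 5, so hash it first: H(key) = 03 e2, then zero-pad to 5 bytes: K' = 03 e2 00 00 00.
K' ⊕ ipad = 35 d4 36 36 36; K' ⊕ opad = 5f be 5c 5c 5c.
m1: inner = H(35 d4 36 36 36 02 75 5d b7) = 03 36; tag = H(5f be 5c 5c 5c 03 36) = 026a
m2: inner = H(35 d4 36 36 36 76 63 65 6e) = 03 57; tag = H(5f be 5c 5c 5c 03 57) = 028b ← matches
m3: inner = H(35 d4 36 36 36 0a e4 02 3e) = 02 d9; tag = H(5f be 5c 5c 5c 02 d9) = 030c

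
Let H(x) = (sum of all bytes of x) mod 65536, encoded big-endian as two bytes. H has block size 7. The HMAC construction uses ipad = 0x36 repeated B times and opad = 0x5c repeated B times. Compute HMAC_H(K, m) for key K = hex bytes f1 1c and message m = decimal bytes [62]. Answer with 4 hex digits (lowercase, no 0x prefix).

Key hex bytes f1 1c is 2 bytes ≤ B = 7; zero-pad to 7 bytes: K' = f1 1c 00 00 00 00 00.
K' ⊕ ipad = c7 2a 36 36 36 36 36.  K' ⊕ opad = ad 40 5c 5c 5c 5c 5c.
Inner input = (K'⊕ipad) ∥ m = c7 2a 36 36 36 36 36 ∥ 3e.
Inner hash: sum = 199+42+54+54+54+54+54+62 = 573 → 02 3d.
Outer input = (K'⊕opad) ∥ inner = ad 40 5c 5c 5c 5c 5c ∥ 02 3d.
Outer hash (tag): sum = 173+64+92+92+92+92+92+2+61 = 760 → 02 f8.

02f8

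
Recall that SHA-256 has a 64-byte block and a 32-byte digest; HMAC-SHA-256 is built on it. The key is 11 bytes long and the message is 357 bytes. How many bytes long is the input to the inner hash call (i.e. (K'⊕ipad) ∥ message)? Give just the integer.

Key is 11 ≤ 64 bytes, zero-padded: |K'| = 64.
Inner input = (K'⊕ipad) ∥ m → 64 + 357 = 421 bytes.

421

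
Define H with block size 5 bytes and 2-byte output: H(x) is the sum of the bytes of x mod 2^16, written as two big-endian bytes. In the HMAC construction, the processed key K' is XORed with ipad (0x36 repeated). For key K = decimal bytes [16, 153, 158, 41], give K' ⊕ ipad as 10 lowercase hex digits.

26afa81f36

Key decimal bytes [16, 153, 158, 41] = 10 99 9e 29 is 4 bytes ≤ B = 5; zero-pad to 5 bytes: K' = 10 99 9e 29 00.
XOR each byte with 0x36: 10⊕36=26, 99⊕36=af, 9e⊕36=a8, 29⊕36=1f, 00⊕36=36.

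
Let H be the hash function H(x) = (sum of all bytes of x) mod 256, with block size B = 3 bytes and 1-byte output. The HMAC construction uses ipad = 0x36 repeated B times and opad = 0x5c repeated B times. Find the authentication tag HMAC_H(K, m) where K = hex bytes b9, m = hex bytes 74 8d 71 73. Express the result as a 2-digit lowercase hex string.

7d

Key hex bytes b9 is 1 byte ≤ B = 3; zero-pad to 3 bytes: K' = b9 00 00.
K' ⊕ ipad = 8f 36 36.  K' ⊕ opad = e5 5c 5c.
Inner input = (K'⊕ipad) ∥ m = 8f 36 36 ∥ 74 8d 71 73.
Inner hash: sum = 143+54+54+116+141+113+115 = 736; mod 256 = 224 → e0.
Outer input = (K'⊕opad) ∥ inner = e5 5c 5c ∥ e0.
Outer hash (tag): sum = 229+92+92+224 = 637; mod 256 = 125 → 7d.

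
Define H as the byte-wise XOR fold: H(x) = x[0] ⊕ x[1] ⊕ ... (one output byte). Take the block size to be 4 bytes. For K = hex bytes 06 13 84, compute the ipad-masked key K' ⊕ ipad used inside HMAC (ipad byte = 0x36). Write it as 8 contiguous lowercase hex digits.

3025b236

Key hex bytes 06 13 84 is 3 bytes ≤ B = 4; zero-pad to 4 bytes: K' = 06 13 84 00.
XOR each byte with 0x36: 06⊕36=30, 13⊕36=25, 84⊕36=b2, 00⊕36=36.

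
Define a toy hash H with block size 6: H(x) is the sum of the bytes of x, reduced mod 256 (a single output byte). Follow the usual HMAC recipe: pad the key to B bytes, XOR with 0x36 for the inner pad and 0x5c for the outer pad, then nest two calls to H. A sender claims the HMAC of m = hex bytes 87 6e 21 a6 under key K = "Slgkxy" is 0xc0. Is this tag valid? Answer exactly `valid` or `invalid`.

Key "Slgkxy" = 53 6c 67 6b 78 79 is exactly B = 6 bytes: K' = 53 6c 67 6b 78 79.
K' ⊕ ipad = 65 5a 51 5d 4e 4f; K' ⊕ opad = 0f 30 3b 37 24 25.
Inner hash: sum = 101+90+81+93+78+79+135+110+33+166 = 966; mod 256 = 198 → c6.
Outer hash (recomputed tag): sum = 15+48+59+55+36+37+198 = 448; mod 256 = 192 → c0.
Recomputed tag = c0; claimed = c0 → match.

valid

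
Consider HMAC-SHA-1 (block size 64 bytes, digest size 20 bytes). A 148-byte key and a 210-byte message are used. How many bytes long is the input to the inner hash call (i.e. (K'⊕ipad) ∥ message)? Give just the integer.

Key is 148 > 64 bytes, so it is hashed to 20 bytes then zero-padded to 64: |K'| = 64.
Inner input = (K'⊕ipad) ∥ m → 64 + 210 = 274 bytes.

274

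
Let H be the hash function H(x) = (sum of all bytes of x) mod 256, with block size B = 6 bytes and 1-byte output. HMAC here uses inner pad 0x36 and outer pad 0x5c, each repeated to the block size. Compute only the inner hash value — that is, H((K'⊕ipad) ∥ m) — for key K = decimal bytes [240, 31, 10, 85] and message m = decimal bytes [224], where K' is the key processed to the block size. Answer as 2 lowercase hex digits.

da

Key decimal bytes [240, 31, 10, 85] = f0 1f 0a 55 is 4 bytes ≤ B = 6; zero-pad to 6 bytes: K' = f0 1f 0a 55 00 00.
K' ⊕ ipad = c6 29 3c 63 36 36.
Inner input = c6 29 3c 63 36 36 ∥ e0.
Inner hash: sum = 198+41+60+99+54+54+224 = 730; mod 256 = 218 → da.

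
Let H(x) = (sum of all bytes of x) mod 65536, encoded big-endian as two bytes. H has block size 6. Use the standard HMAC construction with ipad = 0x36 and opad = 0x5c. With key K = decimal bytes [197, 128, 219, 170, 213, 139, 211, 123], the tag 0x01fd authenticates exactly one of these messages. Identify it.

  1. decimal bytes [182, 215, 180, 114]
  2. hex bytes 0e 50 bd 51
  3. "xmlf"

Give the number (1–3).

Key decimal bytes [197, 128, 219, 170, 213, 139, 211, 123] = c5 80 db aa d5 8b d3 7b is 8 bytes > B = 6, so hash it first: H(key) = 05 78, then zero-pad to 6 bytes: K' = 05 78 00 00 00 00.
K' ⊕ ipad = 33 4e 36 36 36 36; K' ⊕ opad = 59 24 5c 5c 5c 5c.
m1: inner = H(33 4e 36 36 36 36 b6 d7 b4 72) = 04 0c; tag = H(59 24 5c 5c 5c 5c 04 0c) = 01fd ← matches
m2: inner = H(33 4e 36 36 36 36 0e 50 bd 51) = 02 c5; tag = H(59 24 5c 5c 5c 5c 02 c5) = 02b4
m3: inner = H(33 4e 36 36 36 36 78 6d 6c 66) = 03 10; tag = H(59 24 5c 5c 5c 5c 03 10) = 0200

1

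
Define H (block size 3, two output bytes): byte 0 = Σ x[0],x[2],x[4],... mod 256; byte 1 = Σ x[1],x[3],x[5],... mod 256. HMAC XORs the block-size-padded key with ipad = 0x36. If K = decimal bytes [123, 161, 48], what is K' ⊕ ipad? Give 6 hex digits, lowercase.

Key decimal bytes [123, 161, 48] = 7b a1 30 is exactly B = 3 bytes: K' = 7b a1 30.
XOR each byte with 0x36: 7b⊕36=4d, a1⊕36=97, 30⊕36=06.

4d9706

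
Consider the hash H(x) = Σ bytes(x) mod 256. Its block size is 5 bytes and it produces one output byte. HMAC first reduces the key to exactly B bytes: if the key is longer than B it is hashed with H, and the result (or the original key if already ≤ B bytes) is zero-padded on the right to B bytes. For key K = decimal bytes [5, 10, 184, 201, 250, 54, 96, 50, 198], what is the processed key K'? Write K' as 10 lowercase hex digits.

|K| = 9 > B = 5, so first hash the key.
H(K): sum = 5+10+184+201+250+54+96+50+198 = 1048; mod 256 = 24 → 18.
Zero-pad H(K) = 18 to 5 bytes: K' = 18 00 00 00 00.

1800000000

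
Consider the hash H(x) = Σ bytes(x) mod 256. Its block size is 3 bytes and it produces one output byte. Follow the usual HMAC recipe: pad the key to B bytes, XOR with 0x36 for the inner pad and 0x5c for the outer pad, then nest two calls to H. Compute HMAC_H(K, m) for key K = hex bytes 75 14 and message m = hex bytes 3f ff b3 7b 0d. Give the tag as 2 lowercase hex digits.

e1

Key hex bytes 75 14 is 2 bytes ≤ B = 3; zero-pad to 3 bytes: K' = 75 14 00.
K' ⊕ ipad = 43 22 36.  K' ⊕ opad = 29 48 5c.
Inner input = (K'⊕ipad) ∥ m = 43 22 36 ∥ 3f ff b3 7b 0d.
Inner hash: sum = 67+34+54+63+255+179+123+13 = 788; mod 256 = 20 → 14.
Outer input = (K'⊕opad) ∥ inner = 29 48 5c ∥ 14.
Outer hash (tag): sum = 41+72+92+20 = 225 → e1.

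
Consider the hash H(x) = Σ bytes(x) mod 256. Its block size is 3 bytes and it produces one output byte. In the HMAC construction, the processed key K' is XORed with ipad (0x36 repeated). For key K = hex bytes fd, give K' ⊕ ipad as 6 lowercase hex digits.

cb3636

Key hex bytes fd is 1 byte ≤ B = 3; zero-pad to 3 bytes: K' = fd 00 00.
XOR each byte with 0x36: fd⊕36=cb, 00⊕36=36, 00⊕36=36.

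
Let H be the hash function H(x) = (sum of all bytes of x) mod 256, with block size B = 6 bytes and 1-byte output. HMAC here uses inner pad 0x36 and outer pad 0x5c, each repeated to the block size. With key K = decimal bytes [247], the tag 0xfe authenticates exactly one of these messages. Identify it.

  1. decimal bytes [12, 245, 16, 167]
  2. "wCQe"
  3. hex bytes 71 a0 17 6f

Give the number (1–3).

1

Key decimal bytes [247] = f7 is 1 byte ≤ B = 6; zero-pad to 6 bytes: K' = f7 00 00 00 00 00.
K' ⊕ ipad = c1 36 36 36 36 36; K' ⊕ opad = ab 5c 5c 5c 5c 5c.
m1: inner = H(c1 36 36 36 36 36 0c f5 10 a7) = 87; tag = H(ab 5c 5c 5c 5c 5c 87) = fe ← matches
m2: inner = H(c1 36 36 36 36 36 77 43 51 65) = 3f; tag = H(ab 5c 5c 5c 5c 5c 3f) = b6
m3: inner = H(c1 36 36 36 36 36 71 a0 17 6f) = 66; tag = H(ab 5c 5c 5c 5c 5c 66) = dd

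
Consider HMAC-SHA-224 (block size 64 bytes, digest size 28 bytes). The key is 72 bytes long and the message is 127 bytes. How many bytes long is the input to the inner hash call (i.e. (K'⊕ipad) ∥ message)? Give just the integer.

191

Key is 72 > 64 bytes, so it is hashed to 28 bytes then zero-padded to 64: |K'| = 64.
Inner input = (K'⊕ipad) ∥ m → 64 + 127 = 191 bytes.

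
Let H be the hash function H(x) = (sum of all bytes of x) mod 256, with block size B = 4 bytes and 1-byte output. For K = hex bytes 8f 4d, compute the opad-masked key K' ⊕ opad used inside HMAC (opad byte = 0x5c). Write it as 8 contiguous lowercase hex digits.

Key hex bytes 8f 4d is 2 bytes ≤ B = 4; zero-pad to 4 bytes: K' = 8f 4d 00 00.
XOR each byte with 0x5c: 8f⊕5c=d3, 4d⊕5c=11, 00⊕5c=5c, 00⊕5c=5c.

d3115c5c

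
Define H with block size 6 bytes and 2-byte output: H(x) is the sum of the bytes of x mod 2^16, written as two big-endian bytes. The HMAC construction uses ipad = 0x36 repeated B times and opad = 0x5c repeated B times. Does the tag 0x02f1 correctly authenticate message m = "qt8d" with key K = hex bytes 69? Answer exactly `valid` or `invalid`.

valid

Key hex bytes 69 is 1 byte ≤ B = 6; zero-pad to 6 bytes: K' = 69 00 00 00 00 00.
K' ⊕ ipad = 5f 36 36 36 36 36; K' ⊕ opad = 35 5c 5c 5c 5c 5c.
Inner hash: sum = 95+54+54+54+54+54+113+116+56+100 = 750 → 02 ee.
Outer hash (recomputed tag): sum = 53+92+92+92+92+92+2+238 = 753 → 02 f1.
Recomputed tag = 02f1; claimed = 02f1 → match.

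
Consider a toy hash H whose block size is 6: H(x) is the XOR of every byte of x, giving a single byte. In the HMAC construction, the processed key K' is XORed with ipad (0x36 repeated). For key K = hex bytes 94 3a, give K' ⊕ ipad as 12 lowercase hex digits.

a20c36363636

Key hex bytes 94 3a is 2 bytes ≤ B = 6; zero-pad to 6 bytes: K' = 94 3a 00 00 00 00.
XOR each byte with 0x36: 94⊕36=a2, 3a⊕36=0c, 00⊕36=36, 00⊕36=36, 00⊕36=36, 00⊕36=36.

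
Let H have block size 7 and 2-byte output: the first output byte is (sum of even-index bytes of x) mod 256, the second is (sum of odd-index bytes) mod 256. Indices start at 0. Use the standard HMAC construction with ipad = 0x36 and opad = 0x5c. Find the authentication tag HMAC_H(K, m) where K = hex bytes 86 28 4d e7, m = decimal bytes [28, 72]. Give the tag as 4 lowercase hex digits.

e46a

Key hex bytes 86 28 4d e7 is 4 bytes ≤ B = 7; zero-pad to 7 bytes: K' = 86 28 4d e7 00 00 00.
K' ⊕ ipad = b0 1e 7b d1 36 36 36.  K' ⊕ opad = da 74 11 bb 5c 5c 5c.
Inner input = (K'⊕ipad) ∥ m = b0 1e 7b d1 36 36 36 ∥ 1c 48.
Inner hash: even-index sum = 479 mod 256 = 223; odd-index sum = 321 mod 256 = 65 → df 41.
Outer input = (K'⊕opad) ∥ inner = da 74 11 bb 5c 5c 5c ∥ df 41.
Outer hash (tag): even-index sum = 484 mod 256 = 228; odd-index sum = 618 mod 256 = 106 → e4 6a.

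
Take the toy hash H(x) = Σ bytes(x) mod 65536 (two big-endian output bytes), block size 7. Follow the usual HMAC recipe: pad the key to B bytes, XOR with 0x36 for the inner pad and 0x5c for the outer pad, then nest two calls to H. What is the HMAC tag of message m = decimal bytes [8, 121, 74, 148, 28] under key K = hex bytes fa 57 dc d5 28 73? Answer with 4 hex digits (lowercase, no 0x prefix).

Key hex bytes fa 57 dc d5 28 73 is 6 bytes ≤ B = 7; zero-pad to 7 bytes: K' = fa 57 dc d5 28 73 00.
K' ⊕ ipad = cc 61 ea e3 1e 45 36.  K' ⊕ opad = a6 0b 80 89 74 2f 5c.
Inner input = (K'⊕ipad) ∥ m = cc 61 ea e3 1e 45 36 ∥ 08 79 4a 94 1c.
Inner hash: sum = 204+97+234+227+30+69+54+8+121+74+148+28 = 1294 → 05 0e.
Outer input = (K'⊕opad) ∥ inner = a6 0b 80 89 74 2f 5c ∥ 05 0e.
Outer hash (tag): sum = 166+11+128+137+116+47+92+5+14 = 716 → 02 cc.

02cc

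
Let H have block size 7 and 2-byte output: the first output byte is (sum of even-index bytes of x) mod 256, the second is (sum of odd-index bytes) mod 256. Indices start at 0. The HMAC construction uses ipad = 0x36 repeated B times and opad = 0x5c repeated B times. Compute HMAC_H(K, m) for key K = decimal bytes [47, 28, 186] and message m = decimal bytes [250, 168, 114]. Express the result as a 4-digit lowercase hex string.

13b1

Key decimal bytes [47, 28, 186] = 2f 1c ba is 3 bytes ≤ B = 7; zero-pad to 7 bytes: K' = 2f 1c ba 00 00 00 00.
K' ⊕ ipad = 19 2a 8c 36 36 36 36.  K' ⊕ opad = 73 40 e6 5c 5c 5c 5c.
Inner input = (K'⊕ipad) ∥ m = 19 2a 8c 36 36 36 36 ∥ fa a8 72.
Inner hash: even-index sum = 441 mod 256 = 185; odd-index sum = 514 mod 256 = 2 → b9 02.
Outer input = (K'⊕opad) ∥ inner = 73 40 e6 5c 5c 5c 5c ∥ b9 02.
Outer hash (tag): even-index sum = 531 mod 256 = 19; odd-index sum = 433 mod 256 = 177 → 13 b1.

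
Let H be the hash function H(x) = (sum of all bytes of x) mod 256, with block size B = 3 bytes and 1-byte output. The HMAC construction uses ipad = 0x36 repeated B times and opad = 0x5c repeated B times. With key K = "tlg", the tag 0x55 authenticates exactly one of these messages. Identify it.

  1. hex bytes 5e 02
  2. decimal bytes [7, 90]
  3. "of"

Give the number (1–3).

3

Key "tlg" = 74 6c 67 is exactly B = 3 bytes: K' = 74 6c 67.
K' ⊕ ipad = 42 5a 51; K' ⊕ opad = 28 30 3b.
m1: inner = H(42 5a 51 5e 02) = 4d; tag = H(28 30 3b 4d) = e0
m2: inner = H(42 5a 51 07 5a) = 4e; tag = H(28 30 3b 4e) = e1
m3: inner = H(42 5a 51 6f 66) = c2; tag = H(28 30 3b c2) = 55 ← matches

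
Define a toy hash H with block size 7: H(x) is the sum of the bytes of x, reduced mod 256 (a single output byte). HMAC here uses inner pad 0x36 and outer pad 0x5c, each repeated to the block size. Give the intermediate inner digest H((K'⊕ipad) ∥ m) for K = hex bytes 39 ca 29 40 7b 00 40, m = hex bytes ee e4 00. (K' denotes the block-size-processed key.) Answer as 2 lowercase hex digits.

Key hex bytes 39 ca 29 40 7b 00 40 is exactly B = 7 bytes: K' = 39 ca 29 40 7b 00 40.
K' ⊕ ipad = 0f fc 1f 76 4d 36 76.
Inner input = 0f fc 1f 76 4d 36 76 ∥ ee e4 00.
Inner hash: sum = 15+252+31+118+77+54+118+238+228+0 = 1131; mod 256 = 107 → 6b.

6b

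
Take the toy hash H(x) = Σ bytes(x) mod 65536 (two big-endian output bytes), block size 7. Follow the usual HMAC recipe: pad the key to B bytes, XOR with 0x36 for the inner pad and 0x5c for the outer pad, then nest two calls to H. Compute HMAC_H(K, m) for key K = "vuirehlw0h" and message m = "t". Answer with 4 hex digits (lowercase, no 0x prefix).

0363

Key "vuirehlw0h" = 76 75 69 72 65 68 6c 77 30 68 is 10 bytes > B = 7, so hash it first: H(key) = 04 0e, then zero-pad to 7 bytes: K' = 04 0e 00 00 00 00 00.
K' ⊕ ipad = 32 38 36 36 36 36 36.  K' ⊕ opad = 58 52 5c 5c 5c 5c 5c.
Inner input = (K'⊕ipad) ∥ m = 32 38 36 36 36 36 36 ∥ 74.
Inner hash: sum = 50+56+54+54+54+54+54+116 = 492 → 01 ec.
Outer input = (K'⊕opad) ∥ inner = 58 52 5c 5c 5c 5c 5c ∥ 01 ec.
Outer hash (tag): sum = 88+82+92+92+92+92+92+1+236 = 867 → 03 63.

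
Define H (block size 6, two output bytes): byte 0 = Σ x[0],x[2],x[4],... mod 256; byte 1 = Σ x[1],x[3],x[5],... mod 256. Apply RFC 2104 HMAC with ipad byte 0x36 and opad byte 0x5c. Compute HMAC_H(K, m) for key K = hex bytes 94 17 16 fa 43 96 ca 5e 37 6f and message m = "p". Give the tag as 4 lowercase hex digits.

Key hex bytes 94 17 16 fa 43 96 ca 5e 37 6f is 10 bytes > B = 6, so hash it first: H(key) = ee 74, then zero-pad to 6 bytes: K' = ee 74 00 00 00 00.
K' ⊕ ipad = d8 42 36 36 36 36.  K' ⊕ opad = b2 28 5c 5c 5c 5c.
Inner input = (K'⊕ipad) ∥ m = d8 42 36 36 36 36 ∥ 70.
Inner hash: even-index sum = 436 mod 256 = 180; odd-index sum = 174 mod 256 = 174 → b4 ae.
Outer input = (K'⊕opad) ∥ inner = b2 28 5c 5c 5c 5c ∥ b4 ae.
Outer hash (tag): even-index sum = 542 mod 256 = 30; odd-index sum = 398 mod 256 = 142 → 1e 8e.

1e8e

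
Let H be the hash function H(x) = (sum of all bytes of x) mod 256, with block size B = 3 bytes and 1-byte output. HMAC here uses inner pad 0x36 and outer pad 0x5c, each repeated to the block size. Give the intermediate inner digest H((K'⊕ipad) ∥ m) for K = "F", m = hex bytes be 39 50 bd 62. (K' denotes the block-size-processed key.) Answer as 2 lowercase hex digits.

Key "F" = 46 is 1 byte ≤ B = 3; zero-pad to 3 bytes: K' = 46 00 00.
K' ⊕ ipad = 70 36 36.
Inner input = 70 36 36 ∥ be 39 50 bd 62.
Inner hash: sum = 112+54+54+190+57+80+189+98 = 834; mod 256 = 66 → 42.

42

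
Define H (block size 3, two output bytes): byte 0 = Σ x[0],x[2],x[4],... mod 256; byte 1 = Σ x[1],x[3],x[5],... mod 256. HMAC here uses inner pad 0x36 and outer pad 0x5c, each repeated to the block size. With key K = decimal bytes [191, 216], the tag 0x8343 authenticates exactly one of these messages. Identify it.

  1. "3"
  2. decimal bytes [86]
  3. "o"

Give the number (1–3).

Key decimal bytes [191, 216] = bf d8 is 2 bytes ≤ B = 3; zero-pad to 3 bytes: K' = bf d8 00.
K' ⊕ ipad = 89 ee 36; K' ⊕ opad = e3 84 5c.
m1: inner = H(89 ee 36 33) = bf 21; tag = H(e3 84 5c bf 21) = 6043
m2: inner = H(89 ee 36 56) = bf 44; tag = H(e3 84 5c bf 44) = 8343 ← matches
m3: inner = H(89 ee 36 6f) = bf 5d; tag = H(e3 84 5c bf 5d) = 9c43

2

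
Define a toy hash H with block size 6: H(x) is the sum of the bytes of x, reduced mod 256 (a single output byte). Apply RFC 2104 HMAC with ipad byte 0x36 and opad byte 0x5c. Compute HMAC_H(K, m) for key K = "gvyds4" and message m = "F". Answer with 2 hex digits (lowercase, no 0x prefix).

Key "gvyds4" = 67 76 79 64 73 34 is exactly B = 6 bytes: K' = 67 76 79 64 73 34.
K' ⊕ ipad = 51 40 4f 52 45 02.  K' ⊕ opad = 3b 2a 25 38 2f 68.
Inner input = (K'⊕ipad) ∥ m = 51 40 4f 52 45 02 ∥ 46.
Inner hash: sum = 81+64+79+82+69+2+70 = 447; mod 256 = 191 → bf.
Outer input = (K'⊕opad) ∥ inner = 3b 2a 25 38 2f 68 ∥ bf.
Outer hash (tag): sum = 59+42+37+56+47+104+191 = 536; mod 256 = 24 → 18.

18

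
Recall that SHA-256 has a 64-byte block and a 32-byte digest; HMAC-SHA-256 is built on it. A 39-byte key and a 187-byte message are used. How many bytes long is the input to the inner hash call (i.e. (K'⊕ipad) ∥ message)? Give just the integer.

Key is 39 ≤ 64 bytes, zero-padded: |K'| = 64.
Inner input = (K'⊕ipad) ∥ m → 64 + 187 = 251 bytes.

251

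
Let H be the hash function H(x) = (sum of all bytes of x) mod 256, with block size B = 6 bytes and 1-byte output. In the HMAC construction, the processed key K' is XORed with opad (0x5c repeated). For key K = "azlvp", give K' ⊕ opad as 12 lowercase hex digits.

Key "azlvp" = 61 7a 6c 76 70 is 5 bytes ≤ B = 6; zero-pad to 6 bytes: K' = 61 7a 6c 76 70 00.
XOR each byte with 0x5c: 61⊕5c=3d, 7a⊕5c=26, 6c⊕5c=30, 76⊕5c=2a, 70⊕5c=2c, 00⊕5c=5c.

3d26302a2c5c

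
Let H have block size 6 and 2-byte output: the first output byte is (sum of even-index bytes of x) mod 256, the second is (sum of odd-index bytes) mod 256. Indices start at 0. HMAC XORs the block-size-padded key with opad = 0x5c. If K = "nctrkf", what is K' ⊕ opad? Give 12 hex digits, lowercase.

Key "nctrkf" = 6e 63 74 72 6b 66 is exactly B = 6 bytes: K' = 6e 63 74 72 6b 66.
XOR each byte with 0x5c: 6e⊕5c=32, 63⊕5c=3f, 74⊕5c=28, 72⊕5c=2e, 6b⊕5c=37, 66⊕5c=3a.

323f282e373a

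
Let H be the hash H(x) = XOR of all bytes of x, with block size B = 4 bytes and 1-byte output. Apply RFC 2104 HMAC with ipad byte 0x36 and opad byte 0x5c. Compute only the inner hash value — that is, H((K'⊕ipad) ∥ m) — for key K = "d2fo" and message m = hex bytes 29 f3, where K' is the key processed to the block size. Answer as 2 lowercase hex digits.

Key "d2fo" = 64 32 66 6f is exactly B = 4 bytes: K' = 64 32 66 6f.
K' ⊕ ipad = 52 04 50 59.
Inner input = 52 04 50 59 ∥ 29 f3.
Inner hash: XOR 52⊕04⊕50⊕59⊕29⊕f3 = 85.

85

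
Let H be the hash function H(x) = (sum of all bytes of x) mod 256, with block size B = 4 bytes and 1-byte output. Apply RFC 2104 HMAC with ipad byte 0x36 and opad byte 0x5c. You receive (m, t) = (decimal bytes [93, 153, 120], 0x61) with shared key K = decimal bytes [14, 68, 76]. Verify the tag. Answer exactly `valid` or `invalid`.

invalid

Key decimal bytes [14, 68, 76] = 0e 44 4c is 3 bytes ≤ B = 4; zero-pad to 4 bytes: K' = 0e 44 4c 00.
K' ⊕ ipad = 38 72 7a 36; K' ⊕ opad = 52 18 10 5c.
Inner hash: sum = 56+114+122+54+93+153+120 = 712; mod 256 = 200 → c8.
Outer hash (recomputed tag): sum = 82+24+16+92+200 = 414; mod 256 = 158 → 9e.
Recomputed tag = 9e; claimed = 61 → mismatch.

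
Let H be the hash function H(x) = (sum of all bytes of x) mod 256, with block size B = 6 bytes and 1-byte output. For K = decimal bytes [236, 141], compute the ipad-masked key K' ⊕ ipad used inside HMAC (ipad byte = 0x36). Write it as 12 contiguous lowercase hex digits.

dabb36363636

Key decimal bytes [236, 141] = ec 8d is 2 bytes ≤ B = 6; zero-pad to 6 bytes: K' = ec 8d 00 00 00 00.
XOR each byte with 0x36: ec⊕36=da, 8d⊕36=bb, 00⊕36=36, 00⊕36=36, 00⊕36=36, 00⊕36=36.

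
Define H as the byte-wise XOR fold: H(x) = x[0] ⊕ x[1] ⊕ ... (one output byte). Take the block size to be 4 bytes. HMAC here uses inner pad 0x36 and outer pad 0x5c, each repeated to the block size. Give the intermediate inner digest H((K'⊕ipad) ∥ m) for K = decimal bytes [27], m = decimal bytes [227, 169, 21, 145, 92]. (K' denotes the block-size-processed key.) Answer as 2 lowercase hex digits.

89

Key decimal bytes [27] = 1b is 1 byte ≤ B = 4; zero-pad to 4 bytes: K' = 1b 00 00 00.
K' ⊕ ipad = 2d 36 36 36.
Inner input = 2d 36 36 36 ∥ e3 a9 15 91 5c.
Inner hash: XOR 2d⊕36⊕36⊕36⊕e3⊕a9⊕15⊕91⊕5c = 89.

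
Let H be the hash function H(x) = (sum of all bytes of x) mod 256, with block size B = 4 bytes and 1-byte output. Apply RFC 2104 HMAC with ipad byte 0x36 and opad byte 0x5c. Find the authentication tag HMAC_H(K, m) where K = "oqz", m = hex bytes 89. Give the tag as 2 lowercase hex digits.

Key "oqz" = 6f 71 7a is 3 bytes ≤ B = 4; zero-pad to 4 bytes: K' = 6f 71 7a 00.
K' ⊕ ipad = 59 47 4c 36.  K' ⊕ opad = 33 2d 26 5c.
Inner input = (K'⊕ipad) ∥ m = 59 47 4c 36 ∥ 89.
Inner hash: sum = 89+71+76+54+137 = 427; mod 256 = 171 → ab.
Outer input = (K'⊕opad) ∥ inner = 33 2d 26 5c ∥ ab.
Outer hash (tag): sum = 51+45+38+92+171 = 397; mod 256 = 141 → 8d.

8d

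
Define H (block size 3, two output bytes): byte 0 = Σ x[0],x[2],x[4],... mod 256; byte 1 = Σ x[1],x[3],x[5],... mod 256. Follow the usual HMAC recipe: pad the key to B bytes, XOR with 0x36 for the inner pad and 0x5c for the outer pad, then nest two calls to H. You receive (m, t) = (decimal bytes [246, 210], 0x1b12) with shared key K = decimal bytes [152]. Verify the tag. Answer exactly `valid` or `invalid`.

Key decimal bytes [152] = 98 is 1 byte ≤ B = 3; zero-pad to 3 bytes: K' = 98 00 00.
K' ⊕ ipad = ae 36 36; K' ⊕ opad = c4 5c 5c.
Inner hash: even-index sum = 438 mod 256 = 182; odd-index sum = 300 mod 256 = 44 → b6 2c.
Outer hash (recomputed tag): even-index sum = 332 mod 256 = 76; odd-index sum = 274 mod 256 = 18 → 4c 12.
Recomputed tag = 4c12; claimed = 1b12 → mismatch.

invalid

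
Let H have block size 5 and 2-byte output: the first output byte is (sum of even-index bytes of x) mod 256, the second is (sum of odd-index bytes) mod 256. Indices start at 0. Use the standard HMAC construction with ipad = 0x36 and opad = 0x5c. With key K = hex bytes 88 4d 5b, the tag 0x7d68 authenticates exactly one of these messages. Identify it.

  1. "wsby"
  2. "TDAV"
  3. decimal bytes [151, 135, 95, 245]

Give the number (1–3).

Key hex bytes 88 4d 5b is 3 bytes ≤ B = 5; zero-pad to 5 bytes: K' = 88 4d 5b 00 00.
K' ⊕ ipad = be 7b 6d 36 36; K' ⊕ opad = d4 11 07 5c 5c.
m1: inner = H(be 7b 6d 36 36 77 73 62 79) = 4d 8a; tag = H(d4 11 07 5c 5c 4d 8a) = c1ba
m2: inner = H(be 7b 6d 36 36 54 44 41 56) = fb 46; tag = H(d4 11 07 5c 5c fb 46) = 7d68 ← matches
m3: inner = H(be 7b 6d 36 36 97 87 5f f5) = dd a7; tag = H(d4 11 07 5c 5c dd a7) = de4a

2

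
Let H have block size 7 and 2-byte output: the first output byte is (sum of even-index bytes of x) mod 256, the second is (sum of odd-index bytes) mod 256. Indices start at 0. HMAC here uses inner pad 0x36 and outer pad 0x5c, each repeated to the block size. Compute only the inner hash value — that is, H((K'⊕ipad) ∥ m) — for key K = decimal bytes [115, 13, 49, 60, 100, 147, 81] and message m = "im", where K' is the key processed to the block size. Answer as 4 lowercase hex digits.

7253

Key decimal bytes [115, 13, 49, 60, 100, 147, 81] = 73 0d 31 3c 64 93 51 is exactly B = 7 bytes: K' = 73 0d 31 3c 64 93 51.
K' ⊕ ipad = 45 3b 07 0a 52 a5 67.
Inner input = 45 3b 07 0a 52 a5 67 ∥ 69 6d.
Inner hash: even-index sum = 370 mod 256 = 114; odd-index sum = 339 mod 256 = 83 → 72 53.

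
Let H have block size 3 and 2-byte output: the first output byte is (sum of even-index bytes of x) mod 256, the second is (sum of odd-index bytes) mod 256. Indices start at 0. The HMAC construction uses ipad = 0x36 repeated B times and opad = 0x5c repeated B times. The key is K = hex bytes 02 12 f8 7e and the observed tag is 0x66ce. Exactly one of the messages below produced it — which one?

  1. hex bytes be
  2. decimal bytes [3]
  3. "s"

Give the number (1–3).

Key hex bytes 02 12 f8 7e is 4 bytes > B = 3, so hash it first: H(key) = fa 90, then zero-pad to 3 bytes: K' = fa 90 00.
K' ⊕ ipad = cc a6 36; K' ⊕ opad = a6 cc 5c.
m1: inner = H(cc a6 36 be) = 02 64; tag = H(a6 cc 5c 02 64) = 66ce ← matches
m2: inner = H(cc a6 36 03) = 02 a9; tag = H(a6 cc 5c 02 a9) = abce
m3: inner = H(cc a6 36 73) = 02 19; tag = H(a6 cc 5c 02 19) = 1bce

1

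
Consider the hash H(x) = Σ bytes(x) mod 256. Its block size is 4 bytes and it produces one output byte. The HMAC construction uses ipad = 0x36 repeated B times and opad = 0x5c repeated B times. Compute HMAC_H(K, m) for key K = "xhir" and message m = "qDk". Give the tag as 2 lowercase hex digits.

2a

Key "xhir" = 78 68 69 72 is exactly B = 4 bytes: K' = 78 68 69 72.
K' ⊕ ipad = 4e 5e 5f 44.  K' ⊕ opad = 24 34 35 2e.
Inner input = (K'⊕ipad) ∥ m = 4e 5e 5f 44 ∥ 71 44 6b.
Inner hash: sum = 78+94+95+68+113+68+107 = 623; mod 256 = 111 → 6f.
Outer input = (K'⊕opad) ∥ inner = 24 34 35 2e ∥ 6f.
Outer hash (tag): sum = 36+52+53+46+111 = 298; mod 256 = 42 → 2a.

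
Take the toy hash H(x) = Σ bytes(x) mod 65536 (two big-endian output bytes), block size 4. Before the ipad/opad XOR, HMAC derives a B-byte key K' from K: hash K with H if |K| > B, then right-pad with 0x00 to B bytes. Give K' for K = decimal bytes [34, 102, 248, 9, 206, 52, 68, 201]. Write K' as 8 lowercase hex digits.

03980000

|K| = 8 > B = 4, so first hash the key.
H(K): sum = 34+102+248+9+206+52+68+201 = 920 → 03 98.
Zero-pad H(K) = 03 98 to 4 bytes: K' = 03 98 00 00.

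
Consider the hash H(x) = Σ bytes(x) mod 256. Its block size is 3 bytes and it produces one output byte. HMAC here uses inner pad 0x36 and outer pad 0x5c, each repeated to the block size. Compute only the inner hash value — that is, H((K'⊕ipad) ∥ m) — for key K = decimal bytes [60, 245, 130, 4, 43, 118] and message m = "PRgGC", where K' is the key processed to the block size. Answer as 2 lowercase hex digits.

Key decimal bytes [60, 245, 130, 4, 43, 118] = 3c f5 82 04 2b 76 is 6 bytes > B = 3, so hash it first: H(key) = 58, then zero-pad to 3 bytes: K' = 58 00 00.
K' ⊕ ipad = 6e 36 36.
Inner input = 6e 36 36 ∥ 50 52 67 47 43.
Inner hash: sum = 110+54+54+80+82+103+71+67 = 621; mod 256 = 109 → 6d.

6d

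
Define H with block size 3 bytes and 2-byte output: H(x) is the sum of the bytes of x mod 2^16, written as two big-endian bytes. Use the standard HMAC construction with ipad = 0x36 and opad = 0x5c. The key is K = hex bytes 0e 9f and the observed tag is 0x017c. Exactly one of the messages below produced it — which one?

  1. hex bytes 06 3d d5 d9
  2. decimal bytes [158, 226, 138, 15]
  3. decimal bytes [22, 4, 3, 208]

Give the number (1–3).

Key hex bytes 0e 9f is 2 bytes ≤ B = 3; zero-pad to 3 bytes: K' = 0e 9f 00.
K' ⊕ ipad = 38 a9 36; K' ⊕ opad = 52 c3 5c.
m1: inner = H(38 a9 36 06 3d d5 d9) = 03 08; tag = H(52 c3 5c 03 08) = 017c ← matches
m2: inner = H(38 a9 36 9e e2 8a 0f) = 03 30; tag = H(52 c3 5c 03 30) = 01a4
m3: inner = H(38 a9 36 16 04 03 d0) = 02 04; tag = H(52 c3 5c 02 04) = 0177

1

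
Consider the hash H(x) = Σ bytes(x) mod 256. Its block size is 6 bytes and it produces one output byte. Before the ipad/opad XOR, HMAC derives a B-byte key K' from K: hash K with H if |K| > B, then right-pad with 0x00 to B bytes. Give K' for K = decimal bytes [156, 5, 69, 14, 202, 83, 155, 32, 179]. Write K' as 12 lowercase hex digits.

7f0000000000

|K| = 9 > B = 6, so first hash the key.
H(K): sum = 156+5+69+14+202+83+155+32+179 = 895; mod 256 = 127 → 7f.
Zero-pad H(K) = 7f to 6 bytes: K' = 7f 00 00 00 00 00.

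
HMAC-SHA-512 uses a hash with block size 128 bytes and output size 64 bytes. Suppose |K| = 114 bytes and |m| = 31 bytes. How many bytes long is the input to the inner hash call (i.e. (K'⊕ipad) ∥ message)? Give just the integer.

Key is 114 ≤ 128 bytes, zero-padded: |K'| = 128.
Inner input = (K'⊕ipad) ∥ m → 128 + 31 = 159 bytes.

159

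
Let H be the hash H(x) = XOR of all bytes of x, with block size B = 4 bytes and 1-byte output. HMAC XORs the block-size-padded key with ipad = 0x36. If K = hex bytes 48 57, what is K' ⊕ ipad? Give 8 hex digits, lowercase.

7e613636

Key hex bytes 48 57 is 2 bytes ≤ B = 4; zero-pad to 4 bytes: K' = 48 57 00 00.
XOR each byte with 0x36: 48⊕36=7e, 57⊕36=61, 00⊕36=36, 00⊕36=36.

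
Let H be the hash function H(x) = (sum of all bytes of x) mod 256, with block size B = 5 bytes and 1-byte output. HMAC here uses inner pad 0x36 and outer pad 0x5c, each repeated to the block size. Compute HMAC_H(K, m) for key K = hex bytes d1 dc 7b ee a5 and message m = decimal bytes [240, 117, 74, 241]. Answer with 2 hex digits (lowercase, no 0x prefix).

Key hex bytes d1 dc 7b ee a5 is exactly B = 5 bytes: K' = d1 dc 7b ee a5.
K' ⊕ ipad = e7 ea 4d d8 93.  K' ⊕ opad = 8d 80 27 b2 f9.
Inner input = (K'⊕ipad) ∥ m = e7 ea 4d d8 93 ∥ f0 75 4a f1.
Inner hash: sum = 231+234+77+216+147+240+117+74+241 = 1577; mod 256 = 41 → 29.
Outer input = (K'⊕opad) ∥ inner = 8d 80 27 b2 f9 ∥ 29.
Outer hash (tag): sum = 141+128+39+178+249+41 = 776; mod 256 = 8 → 08.

08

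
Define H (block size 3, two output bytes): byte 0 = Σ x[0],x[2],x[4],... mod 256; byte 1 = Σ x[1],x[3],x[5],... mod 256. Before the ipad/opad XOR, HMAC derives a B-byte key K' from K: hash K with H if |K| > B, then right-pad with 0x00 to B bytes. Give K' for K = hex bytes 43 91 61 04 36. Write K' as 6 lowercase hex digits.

da9500

|K| = 5 > B = 3, so first hash the key.
H(K): even-index sum = 218 mod 256 = 218; odd-index sum = 149 mod 256 = 149 → da 95.
Zero-pad H(K) = da 95 to 3 bytes: K' = da 95 00.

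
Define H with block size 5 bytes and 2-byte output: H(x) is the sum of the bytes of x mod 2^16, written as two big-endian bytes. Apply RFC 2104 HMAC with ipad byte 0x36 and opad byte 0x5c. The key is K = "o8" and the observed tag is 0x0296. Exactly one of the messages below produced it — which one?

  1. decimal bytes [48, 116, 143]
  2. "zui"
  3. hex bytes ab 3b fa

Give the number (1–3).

3

Key "o8" = 6f 38 is 2 bytes ≤ B = 5; zero-pad to 5 bytes: K' = 6f 38 00 00 00.
K' ⊕ ipad = 59 0e 36 36 36; K' ⊕ opad = 33 64 5c 5c 5c.
m1: inner = H(59 0e 36 36 36 30 74 8f) = 02 3c; tag = H(33 64 5c 5c 5c 02 3c) = 01e9
m2: inner = H(59 0e 36 36 36 7a 75 69) = 02 61; tag = H(33 64 5c 5c 5c 02 61) = 020e
m3: inner = H(59 0e 36 36 36 ab 3b fa) = 02 e9; tag = H(33 64 5c 5c 5c 02 e9) = 0296 ← matches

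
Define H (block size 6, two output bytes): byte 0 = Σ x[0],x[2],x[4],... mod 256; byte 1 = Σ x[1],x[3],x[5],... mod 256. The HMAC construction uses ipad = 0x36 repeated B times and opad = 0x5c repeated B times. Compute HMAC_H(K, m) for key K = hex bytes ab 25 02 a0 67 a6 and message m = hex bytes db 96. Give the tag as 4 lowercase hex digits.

8d3e

Key hex bytes ab 25 02 a0 67 a6 is exactly B = 6 bytes: K' = ab 25 02 a0 67 a6.
K' ⊕ ipad = 9d 13 34 96 51 90.  K' ⊕ opad = f7 79 5e fc 3b fa.
Inner input = (K'⊕ipad) ∥ m = 9d 13 34 96 51 90 ∥ db 96.
Inner hash: even-index sum = 509 mod 256 = 253; odd-index sum = 463 mod 256 = 207 → fd cf.
Outer input = (K'⊕opad) ∥ inner = f7 79 5e fc 3b fa ∥ fd cf.
Outer hash (tag): even-index sum = 653 mod 256 = 141; odd-index sum = 830 mod 256 = 62 → 8d 3e.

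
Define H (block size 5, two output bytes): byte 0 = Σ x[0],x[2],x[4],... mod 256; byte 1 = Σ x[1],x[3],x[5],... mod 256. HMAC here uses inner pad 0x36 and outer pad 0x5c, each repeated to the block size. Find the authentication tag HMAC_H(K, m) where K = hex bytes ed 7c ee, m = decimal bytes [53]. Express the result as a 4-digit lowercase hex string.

Key hex bytes ed 7c ee is 3 bytes ≤ B = 5; zero-pad to 5 bytes: K' = ed 7c ee 00 00.
K' ⊕ ipad = db 4a d8 36 36.  K' ⊕ opad = b1 20 b2 5c 5c.
Inner input = (K'⊕ipad) ∥ m = db 4a d8 36 36 ∥ 35.
Inner hash: even-index sum = 489 mod 256 = 233; odd-index sum = 181 mod 256 = 181 → e9 b5.
Outer input = (K'⊕opad) ∥ inner = b1 20 b2 5c 5c ∥ e9 b5.
Outer hash (tag): even-index sum = 628 mod 256 = 116; odd-index sum = 357 mod 256 = 101 → 74 65.

7465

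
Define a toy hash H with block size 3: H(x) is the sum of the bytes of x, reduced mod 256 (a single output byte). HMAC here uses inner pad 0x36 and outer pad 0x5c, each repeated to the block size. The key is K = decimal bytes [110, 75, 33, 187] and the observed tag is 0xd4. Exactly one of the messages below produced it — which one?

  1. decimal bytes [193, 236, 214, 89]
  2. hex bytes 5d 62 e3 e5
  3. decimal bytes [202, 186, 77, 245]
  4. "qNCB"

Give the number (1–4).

Key decimal bytes [110, 75, 33, 187] = 6e 4b 21 bb is 4 bytes > B = 3, so hash it first: H(key) = 95, then zero-pad to 3 bytes: K' = 95 00 00.
K' ⊕ ipad = a3 36 36; K' ⊕ opad = c9 5c 5c.
m1: inner = H(a3 36 36 c1 ec d6 59) = eb; tag = H(c9 5c 5c eb) = 6c
m2: inner = H(a3 36 36 5d 62 e3 e5) = 96; tag = H(c9 5c 5c 96) = 17
m3: inner = H(a3 36 36 ca ba 4d f5) = d5; tag = H(c9 5c 5c d5) = 56
m4: inner = H(a3 36 36 71 4e 43 42) = 53; tag = H(c9 5c 5c 53) = d4 ← matches

4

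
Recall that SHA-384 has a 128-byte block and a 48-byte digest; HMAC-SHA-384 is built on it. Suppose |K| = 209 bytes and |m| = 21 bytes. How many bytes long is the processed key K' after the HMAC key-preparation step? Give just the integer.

Key is 209 > 128 bytes, so it is hashed to 48 bytes then zero-padded to 128: |K'| = 128.

128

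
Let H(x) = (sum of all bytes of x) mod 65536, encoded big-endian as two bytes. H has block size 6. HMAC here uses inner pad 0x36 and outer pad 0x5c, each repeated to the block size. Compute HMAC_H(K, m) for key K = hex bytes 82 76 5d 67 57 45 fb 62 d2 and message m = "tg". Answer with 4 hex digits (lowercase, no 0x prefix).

033b

Key hex bytes 82 76 5d 67 57 45 fb 62 d2 is 9 bytes > B = 6, so hash it first: H(key) = 04 87, then zero-pad to 6 bytes: K' = 04 87 00 00 00 00.
K' ⊕ ipad = 32 b1 36 36 36 36.  K' ⊕ opad = 58 db 5c 5c 5c 5c.
Inner input = (K'⊕ipad) ∥ m = 32 b1 36 36 36 36 ∥ 74 67.
Inner hash: sum = 50+177+54+54+54+54+116+103 = 662 → 02 96.
Outer input = (K'⊕opad) ∥ inner = 58 db 5c 5c 5c 5c ∥ 02 96.
Outer hash (tag): sum = 88+219+92+92+92+92+2+150 = 827 → 03 3b.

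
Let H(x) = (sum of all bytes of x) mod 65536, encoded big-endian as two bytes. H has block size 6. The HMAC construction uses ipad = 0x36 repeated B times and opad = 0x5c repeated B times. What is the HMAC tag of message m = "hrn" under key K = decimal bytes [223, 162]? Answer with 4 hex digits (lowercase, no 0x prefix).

Key decimal bytes [223, 162] = df a2 is 2 bytes ≤ B = 6; zero-pad to 6 bytes: K' = df a2 00 00 00 00.
K' ⊕ ipad = e9 94 36 36 36 36.  K' ⊕ opad = 83 fe 5c 5c 5c 5c.
Inner input = (K'⊕ipad) ∥ m = e9 94 36 36 36 36 ∥ 68 72 6e.
Inner hash: sum = 233+148+54+54+54+54+104+114+110 = 925 → 03 9d.
Outer input = (K'⊕opad) ∥ inner = 83 fe 5c 5c 5c 5c ∥ 03 9d.
Outer hash (tag): sum = 131+254+92+92+92+92+3+157 = 913 → 03 91.

0391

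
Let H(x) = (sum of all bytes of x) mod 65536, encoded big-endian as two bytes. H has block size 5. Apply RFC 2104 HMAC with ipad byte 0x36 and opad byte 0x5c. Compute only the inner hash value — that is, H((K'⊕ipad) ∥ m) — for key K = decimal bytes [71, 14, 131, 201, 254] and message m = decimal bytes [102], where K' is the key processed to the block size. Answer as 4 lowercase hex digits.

038b

Key decimal bytes [71, 14, 131, 201, 254] = 47 0e 83 c9 fe is exactly B = 5 bytes: K' = 47 0e 83 c9 fe.
K' ⊕ ipad = 71 38 b5 ff c8.
Inner input = 71 38 b5 ff c8 ∥ 66.
Inner hash: sum = 113+56+181+255+200+102 = 907 → 03 8b.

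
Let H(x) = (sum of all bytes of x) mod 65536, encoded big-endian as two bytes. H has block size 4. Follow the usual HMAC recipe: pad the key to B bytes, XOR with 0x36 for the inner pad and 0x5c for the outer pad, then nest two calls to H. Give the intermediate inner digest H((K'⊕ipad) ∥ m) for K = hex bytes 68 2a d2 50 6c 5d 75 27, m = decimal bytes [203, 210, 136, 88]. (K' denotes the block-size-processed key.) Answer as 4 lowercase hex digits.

Key hex bytes 68 2a d2 50 6c 5d 75 27 is 8 bytes > B = 4, so hash it first: H(key) = 03 19, then zero-pad to 4 bytes: K' = 03 19 00 00.
K' ⊕ ipad = 35 2f 36 36.
Inner input = 35 2f 36 36 ∥ cb d2 88 58.
Inner hash: sum = 53+47+54+54+203+210+136+88 = 845 → 03 4d.

034d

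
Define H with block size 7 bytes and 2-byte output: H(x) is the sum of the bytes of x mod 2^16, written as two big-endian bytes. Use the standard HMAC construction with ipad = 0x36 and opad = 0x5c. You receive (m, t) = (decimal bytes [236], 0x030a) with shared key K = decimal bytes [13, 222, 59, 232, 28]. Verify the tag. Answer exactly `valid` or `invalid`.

Key decimal bytes [13, 222, 59, 232, 28] = 0d de 3b e8 1c is 5 bytes ≤ B = 7; zero-pad to 7 bytes: K' = 0d de 3b e8 1c 00 00.
K' ⊕ ipad = 3b e8 0d de 2a 36 36; K' ⊕ opad = 51 82 67 b4 40 5c 5c.
Inner hash: sum = 59+232+13+222+42+54+54+236 = 912 → 03 90.
Outer hash (recomputed tag): sum = 81+130+103+180+64+92+92+3+144 = 889 → 03 79.
Recomputed tag = 0379; claimed = 030a → mismatch.

invalid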